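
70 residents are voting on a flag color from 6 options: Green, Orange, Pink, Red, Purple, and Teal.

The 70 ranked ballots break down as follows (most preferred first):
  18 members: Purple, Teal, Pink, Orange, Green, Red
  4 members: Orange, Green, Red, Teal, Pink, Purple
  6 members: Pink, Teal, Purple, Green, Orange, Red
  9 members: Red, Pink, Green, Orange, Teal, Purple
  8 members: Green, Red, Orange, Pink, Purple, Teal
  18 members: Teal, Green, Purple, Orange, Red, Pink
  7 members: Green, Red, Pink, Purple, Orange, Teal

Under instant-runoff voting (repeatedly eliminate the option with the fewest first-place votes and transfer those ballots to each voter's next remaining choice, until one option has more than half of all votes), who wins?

Round 1: Green 15, Orange 4, Pink 6, Red 9, Purple 18, Teal 18. Orange eliminated.
Round 2: Green 19, Pink 6, Red 9, Purple 18, Teal 18. Pink eliminated.
Round 3: Green 19, Red 9, Purple 18, Teal 24. Red eliminated.
Round 4: Green 28, Purple 18, Teal 24. Purple eliminated.
Round 5: Green 28, Teal 42. Teal has a majority (≥36).

Teal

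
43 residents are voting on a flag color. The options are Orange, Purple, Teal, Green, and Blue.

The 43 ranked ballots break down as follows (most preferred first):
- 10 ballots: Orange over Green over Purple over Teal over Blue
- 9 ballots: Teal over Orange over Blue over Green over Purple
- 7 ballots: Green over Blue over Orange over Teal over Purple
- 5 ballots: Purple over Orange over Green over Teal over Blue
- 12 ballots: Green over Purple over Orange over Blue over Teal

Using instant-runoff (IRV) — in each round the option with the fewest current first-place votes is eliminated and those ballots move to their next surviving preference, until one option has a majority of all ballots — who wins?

Round 1: Orange 10, Purple 5, Teal 9, Green 19, Blue 0. Blue eliminated.
Round 2: Orange 10, Purple 5, Teal 9, Green 19. Purple eliminated.
Round 3: Orange 15, Teal 9, Green 19. Teal eliminated.
Round 4: Orange 24, Green 19. Orange has a majority (≥22).

Orange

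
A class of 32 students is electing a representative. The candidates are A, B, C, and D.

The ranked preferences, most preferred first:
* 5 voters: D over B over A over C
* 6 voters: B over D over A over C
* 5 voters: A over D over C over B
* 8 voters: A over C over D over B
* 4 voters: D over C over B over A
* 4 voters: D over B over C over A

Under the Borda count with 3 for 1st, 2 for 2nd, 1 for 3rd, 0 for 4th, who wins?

A: 5×1 + 6×1 + 5×3 + 8×3 + 4×0 + 4×0 = 50
B: 5×2 + 6×3 + 5×0 + 8×0 + 4×1 + 4×2 = 40
C: 5×0 + 6×0 + 5×1 + 8×2 + 4×2 + 4×1 = 33
D: 5×3 + 6×2 + 5×2 + 8×1 + 4×3 + 4×3 = 69

D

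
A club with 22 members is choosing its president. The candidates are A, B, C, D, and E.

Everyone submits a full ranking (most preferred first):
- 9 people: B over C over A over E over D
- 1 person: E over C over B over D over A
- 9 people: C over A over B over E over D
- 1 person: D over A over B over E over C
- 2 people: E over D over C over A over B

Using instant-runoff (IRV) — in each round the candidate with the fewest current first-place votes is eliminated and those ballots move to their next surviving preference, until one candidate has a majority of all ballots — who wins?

C

Round 1: A 0, B 9, C 9, D 1, E 3. A eliminated.
Round 2: B 9, C 9, D 1, E 3. D eliminated.
Round 3: B 10, C 9, E 3. E eliminated.
Round 4: B 10, C 12. C has a majority (≥12).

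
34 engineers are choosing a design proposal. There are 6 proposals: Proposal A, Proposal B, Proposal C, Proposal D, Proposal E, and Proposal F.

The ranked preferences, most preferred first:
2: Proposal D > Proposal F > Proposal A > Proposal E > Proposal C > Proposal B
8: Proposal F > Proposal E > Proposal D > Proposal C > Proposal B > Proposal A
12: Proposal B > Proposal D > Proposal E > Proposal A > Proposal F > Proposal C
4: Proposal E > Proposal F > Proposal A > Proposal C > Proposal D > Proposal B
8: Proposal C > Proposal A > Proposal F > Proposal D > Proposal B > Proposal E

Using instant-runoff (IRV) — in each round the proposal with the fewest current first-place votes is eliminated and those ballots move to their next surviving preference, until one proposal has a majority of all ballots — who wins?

Round 1: Proposal A 0, Proposal B 12, Proposal C 8, Proposal D 2, Proposal E 4, Proposal F 8. Proposal A eliminated.
Round 2: Proposal B 12, Proposal C 8, Proposal D 2, Proposal E 4, Proposal F 8. Proposal D eliminated.
Round 3: Proposal B 12, Proposal C 8, Proposal E 4, Proposal F 10. Proposal E eliminated.
Round 4: Proposal B 12, Proposal C 8, Proposal F 14. Proposal C eliminated.
Round 5: Proposal B 12, Proposal F 22. Proposal F has a majority (≥18).

Proposal F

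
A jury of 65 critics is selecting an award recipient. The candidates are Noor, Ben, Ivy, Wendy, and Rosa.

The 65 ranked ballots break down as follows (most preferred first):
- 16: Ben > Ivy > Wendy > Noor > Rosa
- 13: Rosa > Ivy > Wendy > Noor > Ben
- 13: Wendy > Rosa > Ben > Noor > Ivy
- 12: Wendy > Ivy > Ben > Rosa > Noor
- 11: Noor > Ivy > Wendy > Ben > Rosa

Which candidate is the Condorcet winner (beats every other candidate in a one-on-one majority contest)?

Ivy vs Noor: 41–24
Ivy vs Ben: 36–29
Ivy vs Wendy: 40–25
Ivy vs Rosa: 39–26
Ivy beats every other candidate.

Ivy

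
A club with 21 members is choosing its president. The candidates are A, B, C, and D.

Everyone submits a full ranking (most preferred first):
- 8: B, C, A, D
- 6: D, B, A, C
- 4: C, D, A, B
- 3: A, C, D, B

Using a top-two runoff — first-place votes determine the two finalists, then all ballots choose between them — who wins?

D

Round 1 first-place votes: A 3, B 8, C 4, D 6. B and D advance.
Runoff: B is ranked above D on 8 ballots, D above B on 13.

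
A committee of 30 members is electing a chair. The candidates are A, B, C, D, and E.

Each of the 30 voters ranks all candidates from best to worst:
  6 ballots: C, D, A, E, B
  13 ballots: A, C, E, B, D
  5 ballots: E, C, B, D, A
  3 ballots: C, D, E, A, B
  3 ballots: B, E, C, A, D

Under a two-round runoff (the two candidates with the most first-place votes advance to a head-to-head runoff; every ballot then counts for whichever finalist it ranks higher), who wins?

C

Round 1 first-place votes: A 13, B 3, C 9, D 0, E 5. A and C advance.
Runoff: A is ranked above C on 13 ballots, C above A on 17.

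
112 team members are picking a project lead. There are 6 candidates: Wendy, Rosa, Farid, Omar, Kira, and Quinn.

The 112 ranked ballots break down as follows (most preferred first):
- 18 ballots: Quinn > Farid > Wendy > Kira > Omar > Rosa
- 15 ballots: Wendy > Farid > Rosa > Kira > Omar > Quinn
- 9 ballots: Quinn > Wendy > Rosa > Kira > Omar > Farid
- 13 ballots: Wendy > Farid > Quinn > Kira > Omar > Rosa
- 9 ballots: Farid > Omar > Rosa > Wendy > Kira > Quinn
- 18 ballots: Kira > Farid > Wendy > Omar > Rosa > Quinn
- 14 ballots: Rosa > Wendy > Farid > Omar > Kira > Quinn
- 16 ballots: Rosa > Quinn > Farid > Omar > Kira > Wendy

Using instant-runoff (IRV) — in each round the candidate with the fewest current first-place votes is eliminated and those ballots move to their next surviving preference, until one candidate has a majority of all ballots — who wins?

Round 1: Wendy 28, Rosa 30, Farid 9, Omar 0, Kira 18, Quinn 27. Omar eliminated.
Round 2: Wendy 28, Rosa 30, Farid 9, Kira 18, Quinn 27. Farid eliminated.
Round 3: Wendy 28, Rosa 39, Kira 18, Quinn 27. Kira eliminated.
Round 4: Wendy 46, Rosa 39, Quinn 27. Quinn eliminated.
Round 5: Wendy 73, Rosa 39. Wendy has a majority (≥57).

Wendy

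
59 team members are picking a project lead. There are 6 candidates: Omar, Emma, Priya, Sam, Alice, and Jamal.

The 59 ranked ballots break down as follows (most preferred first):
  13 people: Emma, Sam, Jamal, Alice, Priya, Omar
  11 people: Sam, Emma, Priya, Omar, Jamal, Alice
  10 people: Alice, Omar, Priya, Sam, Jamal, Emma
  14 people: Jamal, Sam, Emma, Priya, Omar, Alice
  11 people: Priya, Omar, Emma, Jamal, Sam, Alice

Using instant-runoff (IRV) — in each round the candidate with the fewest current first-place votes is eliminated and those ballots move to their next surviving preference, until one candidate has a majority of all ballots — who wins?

Round 1: Omar 0, Emma 13, Priya 11, Sam 11, Alice 10, Jamal 14. Omar eliminated.
Round 2: Emma 13, Priya 11, Sam 11, Alice 10, Jamal 14. Alice eliminated.
Round 3: Emma 13, Priya 21, Sam 11, Jamal 14. Sam eliminated.
Round 4: Emma 24, Priya 21, Jamal 14. Jamal eliminated.
Round 5: Emma 38, Priya 21. Emma has a majority (≥30).

Emma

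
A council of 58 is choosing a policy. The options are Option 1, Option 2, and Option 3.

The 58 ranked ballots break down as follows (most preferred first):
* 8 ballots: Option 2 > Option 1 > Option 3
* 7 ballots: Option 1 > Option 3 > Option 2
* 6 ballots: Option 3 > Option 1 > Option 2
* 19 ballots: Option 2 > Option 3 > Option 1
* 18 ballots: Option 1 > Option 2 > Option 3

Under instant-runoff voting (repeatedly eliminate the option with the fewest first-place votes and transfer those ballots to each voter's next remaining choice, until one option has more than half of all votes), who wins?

Round 1: Option 1 25, Option 2 27, Option 3 6. Option 3 eliminated.
Round 2: Option 1 31, Option 2 27. Option 1 has a majority (≥30).

Option 1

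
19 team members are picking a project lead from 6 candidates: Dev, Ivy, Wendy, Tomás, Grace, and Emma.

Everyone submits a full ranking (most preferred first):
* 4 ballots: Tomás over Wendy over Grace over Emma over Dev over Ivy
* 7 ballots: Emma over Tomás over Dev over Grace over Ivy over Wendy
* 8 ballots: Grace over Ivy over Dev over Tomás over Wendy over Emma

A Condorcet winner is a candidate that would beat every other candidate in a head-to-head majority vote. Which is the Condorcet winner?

Tomás

Tomás vs Dev: 11–8
Tomás vs Ivy: 11–8
Tomás vs Wendy: 19–0
Tomás vs Grace: 11–8
Tomás vs Emma: 12–7
Tomás beats every other candidate.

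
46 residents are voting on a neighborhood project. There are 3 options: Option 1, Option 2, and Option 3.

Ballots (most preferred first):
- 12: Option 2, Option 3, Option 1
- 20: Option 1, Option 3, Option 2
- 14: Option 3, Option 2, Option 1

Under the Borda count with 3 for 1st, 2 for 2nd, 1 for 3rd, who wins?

Option 3

Option 1: 12×1 + 20×3 + 14×1 = 86
Option 2: 12×3 + 20×1 + 14×2 = 84
Option 3: 12×2 + 20×2 + 14×3 = 106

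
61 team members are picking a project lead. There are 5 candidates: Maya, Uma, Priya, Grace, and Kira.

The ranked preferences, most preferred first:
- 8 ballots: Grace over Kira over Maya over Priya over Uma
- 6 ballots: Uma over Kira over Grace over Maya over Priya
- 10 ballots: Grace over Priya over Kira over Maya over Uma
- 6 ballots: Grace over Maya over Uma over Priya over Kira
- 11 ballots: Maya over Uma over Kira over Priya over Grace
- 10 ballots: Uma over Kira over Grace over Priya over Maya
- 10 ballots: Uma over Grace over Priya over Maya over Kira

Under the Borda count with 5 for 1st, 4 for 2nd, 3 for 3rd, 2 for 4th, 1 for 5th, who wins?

Maya: 8×3 + 6×2 + 10×2 + 6×4 + 11×5 + 10×1 + 10×2 = 165
Uma: 8×1 + 6×5 + 10×1 + 6×3 + 11×4 + 10×5 + 10×5 = 210
Priya: 8×2 + 6×1 + 10×4 + 6×2 + 11×2 + 10×2 + 10×3 = 146
Grace: 8×5 + 6×3 + 10×5 + 6×5 + 11×1 + 10×3 + 10×4 = 219
Kira: 8×4 + 6×4 + 10×3 + 6×1 + 11×3 + 10×4 + 10×1 = 175

Grace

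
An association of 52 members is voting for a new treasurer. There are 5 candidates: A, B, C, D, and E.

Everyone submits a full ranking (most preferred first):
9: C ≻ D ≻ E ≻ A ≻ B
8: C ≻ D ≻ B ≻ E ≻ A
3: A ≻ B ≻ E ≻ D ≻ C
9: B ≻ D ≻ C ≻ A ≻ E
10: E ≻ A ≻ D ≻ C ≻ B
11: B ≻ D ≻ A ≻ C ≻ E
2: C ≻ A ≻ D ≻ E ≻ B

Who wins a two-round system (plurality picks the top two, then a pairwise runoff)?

Round 1 first-place votes: A 3, B 20, C 19, D 0, E 10. B and C advance.
Runoff: B is ranked above C on 23 ballots, C above B on 29.

C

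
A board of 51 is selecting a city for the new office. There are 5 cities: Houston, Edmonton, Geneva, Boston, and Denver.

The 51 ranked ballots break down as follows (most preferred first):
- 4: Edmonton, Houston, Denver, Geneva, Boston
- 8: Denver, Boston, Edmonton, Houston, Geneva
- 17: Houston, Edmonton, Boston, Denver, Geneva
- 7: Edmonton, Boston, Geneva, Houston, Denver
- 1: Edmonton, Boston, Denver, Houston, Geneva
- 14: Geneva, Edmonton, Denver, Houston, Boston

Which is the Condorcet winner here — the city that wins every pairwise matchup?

Edmonton vs Houston: 34–17
Edmonton vs Geneva: 37–14
Edmonton vs Boston: 43–8
Edmonton vs Denver: 43–8
Edmonton beats every other city.

Edmonton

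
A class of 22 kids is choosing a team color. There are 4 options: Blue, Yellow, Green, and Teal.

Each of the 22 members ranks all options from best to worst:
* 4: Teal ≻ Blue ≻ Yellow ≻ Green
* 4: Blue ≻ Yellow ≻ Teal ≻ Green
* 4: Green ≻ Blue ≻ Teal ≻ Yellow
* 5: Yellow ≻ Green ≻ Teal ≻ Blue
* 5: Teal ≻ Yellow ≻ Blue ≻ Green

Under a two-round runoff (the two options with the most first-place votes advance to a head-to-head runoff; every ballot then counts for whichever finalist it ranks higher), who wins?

Teal

Round 1 first-place votes: Blue 4, Yellow 5, Green 4, Teal 9. Teal and Yellow advance.
Runoff: Teal is ranked above Yellow on 13 ballots, Yellow above Teal on 9.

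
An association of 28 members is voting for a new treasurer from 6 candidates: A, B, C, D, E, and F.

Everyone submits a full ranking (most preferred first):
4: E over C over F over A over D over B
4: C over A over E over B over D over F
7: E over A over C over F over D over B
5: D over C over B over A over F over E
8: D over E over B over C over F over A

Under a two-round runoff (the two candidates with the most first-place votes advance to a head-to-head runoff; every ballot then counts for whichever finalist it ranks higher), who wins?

Round 1 first-place votes: A 0, B 0, C 4, D 13, E 11, F 0. D and E advance.
Runoff: D is ranked above E on 13 ballots, E above D on 15.

E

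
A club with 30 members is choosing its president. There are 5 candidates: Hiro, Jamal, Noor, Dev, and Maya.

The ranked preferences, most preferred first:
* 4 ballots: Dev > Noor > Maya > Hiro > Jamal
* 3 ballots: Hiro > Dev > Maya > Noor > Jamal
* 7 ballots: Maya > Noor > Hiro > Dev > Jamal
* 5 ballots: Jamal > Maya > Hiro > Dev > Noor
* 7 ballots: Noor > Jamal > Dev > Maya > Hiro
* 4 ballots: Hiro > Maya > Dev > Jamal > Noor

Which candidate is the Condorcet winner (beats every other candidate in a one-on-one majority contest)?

Maya

Maya vs Hiro: 23–7
Maya vs Jamal: 18–12
Maya vs Noor: 19–11
Maya vs Dev: 16–14
Maya beats every other candidate.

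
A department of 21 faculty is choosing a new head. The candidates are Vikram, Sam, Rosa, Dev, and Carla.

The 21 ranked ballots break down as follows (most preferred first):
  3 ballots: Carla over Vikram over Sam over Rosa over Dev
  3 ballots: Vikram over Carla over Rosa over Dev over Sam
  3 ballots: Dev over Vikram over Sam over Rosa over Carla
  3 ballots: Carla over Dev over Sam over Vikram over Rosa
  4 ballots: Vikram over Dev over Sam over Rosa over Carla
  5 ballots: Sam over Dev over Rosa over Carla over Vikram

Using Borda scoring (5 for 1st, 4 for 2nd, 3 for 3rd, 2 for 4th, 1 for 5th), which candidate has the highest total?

Vikram: 3×4 + 3×5 + 3×4 + 3×2 + 4×5 + 5×1 = 70
Sam: 3×3 + 3×1 + 3×3 + 3×3 + 4×3 + 5×5 = 67
Rosa: 3×2 + 3×3 + 3×2 + 3×1 + 4×2 + 5×3 = 47
Dev: 3×1 + 3×2 + 3×5 + 3×4 + 4×4 + 5×4 = 72
Carla: 3×5 + 3×4 + 3×1 + 3×5 + 4×1 + 5×2 = 59

Dev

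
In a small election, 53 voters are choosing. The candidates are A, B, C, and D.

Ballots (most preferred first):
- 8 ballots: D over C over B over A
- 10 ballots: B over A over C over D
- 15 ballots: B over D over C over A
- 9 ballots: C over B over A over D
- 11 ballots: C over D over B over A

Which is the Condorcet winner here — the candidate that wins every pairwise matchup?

C vs A: 43–10
C vs B: 28–25
C vs D: 30–23
C beats every other candidate.

C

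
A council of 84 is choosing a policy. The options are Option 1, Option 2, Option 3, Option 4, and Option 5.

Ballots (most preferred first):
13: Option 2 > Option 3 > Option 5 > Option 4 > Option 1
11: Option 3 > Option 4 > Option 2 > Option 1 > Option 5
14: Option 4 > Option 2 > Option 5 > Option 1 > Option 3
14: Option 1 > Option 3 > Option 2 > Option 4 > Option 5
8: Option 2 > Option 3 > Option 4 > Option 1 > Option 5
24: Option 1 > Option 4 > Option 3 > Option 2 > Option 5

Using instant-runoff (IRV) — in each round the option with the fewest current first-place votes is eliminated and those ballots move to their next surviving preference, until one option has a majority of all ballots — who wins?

Option 4

Round 1: Option 1 38, Option 2 21, Option 3 11, Option 4 14, Option 5 0. Option 5 eliminated.
Round 2: Option 1 38, Option 2 21, Option 3 11, Option 4 14. Option 3 eliminated.
Round 3: Option 1 38, Option 2 21, Option 4 25. Option 2 eliminated.
Round 4: Option 1 38, Option 4 46. Option 4 has a majority (≥43).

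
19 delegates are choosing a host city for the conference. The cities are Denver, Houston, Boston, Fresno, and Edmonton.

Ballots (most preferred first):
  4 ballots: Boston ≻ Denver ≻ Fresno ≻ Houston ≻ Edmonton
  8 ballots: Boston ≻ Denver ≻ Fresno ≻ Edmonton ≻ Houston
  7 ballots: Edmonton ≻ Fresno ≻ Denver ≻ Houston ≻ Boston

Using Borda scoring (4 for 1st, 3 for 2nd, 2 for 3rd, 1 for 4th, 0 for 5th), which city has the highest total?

Denver

Denver: 4×3 + 8×3 + 7×2 = 50
Houston: 4×1 + 8×0 + 7×1 = 11
Boston: 4×4 + 8×4 + 7×0 = 48
Fresno: 4×2 + 8×2 + 7×3 = 45
Edmonton: 4×0 + 8×1 + 7×4 = 36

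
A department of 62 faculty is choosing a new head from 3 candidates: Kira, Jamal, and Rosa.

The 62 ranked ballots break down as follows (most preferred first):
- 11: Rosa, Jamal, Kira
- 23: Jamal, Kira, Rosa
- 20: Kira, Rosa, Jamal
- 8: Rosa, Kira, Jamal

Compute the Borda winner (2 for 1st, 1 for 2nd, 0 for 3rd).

Kira

Kira: 11×0 + 23×1 + 20×2 + 8×1 = 71
Jamal: 11×1 + 23×2 + 20×0 + 8×0 = 57
Rosa: 11×2 + 23×0 + 20×1 + 8×2 = 58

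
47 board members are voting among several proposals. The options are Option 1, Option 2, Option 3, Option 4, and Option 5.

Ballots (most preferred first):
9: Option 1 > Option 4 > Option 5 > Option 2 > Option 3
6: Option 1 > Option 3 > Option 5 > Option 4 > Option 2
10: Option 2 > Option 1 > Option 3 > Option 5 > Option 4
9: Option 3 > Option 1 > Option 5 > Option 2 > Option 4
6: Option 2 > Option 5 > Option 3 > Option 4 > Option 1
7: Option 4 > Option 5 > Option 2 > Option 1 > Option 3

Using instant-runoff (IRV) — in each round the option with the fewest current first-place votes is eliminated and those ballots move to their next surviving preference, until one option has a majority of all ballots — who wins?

Option 1

Round 1: Option 1 15, Option 2 16, Option 3 9, Option 4 7, Option 5 0. Option 5 eliminated.
Round 2: Option 1 15, Option 2 16, Option 3 9, Option 4 7. Option 4 eliminated.
Round 3: Option 1 15, Option 2 23, Option 3 9. Option 3 eliminated.
Round 4: Option 1 24, Option 2 23. Option 1 has a majority (≥24).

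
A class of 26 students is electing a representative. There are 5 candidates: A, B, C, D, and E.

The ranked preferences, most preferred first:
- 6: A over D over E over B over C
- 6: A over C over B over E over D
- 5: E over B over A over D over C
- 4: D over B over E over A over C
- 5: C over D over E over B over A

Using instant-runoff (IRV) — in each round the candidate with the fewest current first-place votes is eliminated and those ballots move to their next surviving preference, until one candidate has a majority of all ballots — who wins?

E

Round 1: A 12, B 0, C 5, D 4, E 5. B eliminated.
Round 2: A 12, C 5, D 4, E 5. D eliminated.
Round 3: A 12, C 5, E 9. C eliminated.
Round 4: A 12, E 14. E has a majority (≥14).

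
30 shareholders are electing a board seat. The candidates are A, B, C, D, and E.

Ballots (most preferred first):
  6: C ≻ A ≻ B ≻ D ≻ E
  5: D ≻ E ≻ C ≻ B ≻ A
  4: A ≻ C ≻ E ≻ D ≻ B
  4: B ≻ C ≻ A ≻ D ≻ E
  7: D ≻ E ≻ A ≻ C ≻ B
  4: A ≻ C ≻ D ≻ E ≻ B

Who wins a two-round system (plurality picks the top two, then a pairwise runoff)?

Round 1 first-place votes: A 8, B 4, C 6, D 12, E 0. D and A advance.
Runoff: D is ranked above A on 12 ballots, A above D on 18.

A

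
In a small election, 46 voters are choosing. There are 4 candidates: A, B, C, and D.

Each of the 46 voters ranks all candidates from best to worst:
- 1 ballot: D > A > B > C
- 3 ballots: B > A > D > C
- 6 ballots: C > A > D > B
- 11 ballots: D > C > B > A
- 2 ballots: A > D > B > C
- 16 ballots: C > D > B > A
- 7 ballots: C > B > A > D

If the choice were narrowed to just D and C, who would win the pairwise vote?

D is ranked above C on 17 ballots; C above D on 29.

C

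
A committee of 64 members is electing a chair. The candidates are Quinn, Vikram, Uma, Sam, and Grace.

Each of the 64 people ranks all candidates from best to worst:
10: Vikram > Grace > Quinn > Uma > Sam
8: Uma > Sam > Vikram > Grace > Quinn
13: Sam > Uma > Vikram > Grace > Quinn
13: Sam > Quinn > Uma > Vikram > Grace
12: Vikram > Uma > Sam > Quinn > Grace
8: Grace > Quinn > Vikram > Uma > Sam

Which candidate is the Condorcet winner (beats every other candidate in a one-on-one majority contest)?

Uma vs Quinn: 33–31
Uma vs Vikram: 34–30
Uma vs Sam: 38–26
Uma vs Grace: 46–18
Uma beats every other candidate.

Uma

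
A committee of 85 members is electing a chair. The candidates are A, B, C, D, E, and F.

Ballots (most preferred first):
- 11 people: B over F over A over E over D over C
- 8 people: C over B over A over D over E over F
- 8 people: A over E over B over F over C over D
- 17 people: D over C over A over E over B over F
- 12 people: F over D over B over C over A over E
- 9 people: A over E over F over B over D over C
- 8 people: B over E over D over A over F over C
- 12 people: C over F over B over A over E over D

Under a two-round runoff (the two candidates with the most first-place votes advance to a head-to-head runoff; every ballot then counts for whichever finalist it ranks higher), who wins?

B

Round 1 first-place votes: A 17, B 19, C 20, D 17, E 0, F 12. C and B advance.
Runoff: C is ranked above B on 37 ballots, B above C on 48.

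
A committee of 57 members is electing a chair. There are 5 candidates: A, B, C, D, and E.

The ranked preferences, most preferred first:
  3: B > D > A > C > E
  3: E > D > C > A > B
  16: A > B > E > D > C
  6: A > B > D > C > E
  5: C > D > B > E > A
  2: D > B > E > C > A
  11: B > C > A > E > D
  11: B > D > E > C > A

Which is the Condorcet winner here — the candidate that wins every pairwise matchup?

B

B vs A: 32–25
B vs C: 49–8
B vs D: 47–10
B vs E: 54–3
B beats every other candidate.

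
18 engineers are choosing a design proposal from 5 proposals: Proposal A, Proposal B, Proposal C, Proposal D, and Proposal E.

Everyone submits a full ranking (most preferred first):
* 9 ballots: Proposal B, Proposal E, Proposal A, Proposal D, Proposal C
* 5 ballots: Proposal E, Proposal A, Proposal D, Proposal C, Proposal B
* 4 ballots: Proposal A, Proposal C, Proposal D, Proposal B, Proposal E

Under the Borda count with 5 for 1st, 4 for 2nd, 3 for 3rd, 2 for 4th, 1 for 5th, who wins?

Proposal A

Proposal A: 9×3 + 5×4 + 4×5 = 67
Proposal B: 9×5 + 5×1 + 4×2 = 58
Proposal C: 9×1 + 5×2 + 4×4 = 35
Proposal D: 9×2 + 5×3 + 4×3 = 45
Proposal E: 9×4 + 5×5 + 4×1 = 65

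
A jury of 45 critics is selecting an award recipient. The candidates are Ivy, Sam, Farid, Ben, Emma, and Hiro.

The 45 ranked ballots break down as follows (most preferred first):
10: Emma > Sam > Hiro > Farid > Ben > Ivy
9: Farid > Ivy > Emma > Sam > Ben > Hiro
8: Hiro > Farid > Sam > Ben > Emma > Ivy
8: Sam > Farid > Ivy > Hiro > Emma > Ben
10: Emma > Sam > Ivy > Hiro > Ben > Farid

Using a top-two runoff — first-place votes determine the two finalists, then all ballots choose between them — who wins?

Round 1 first-place votes: Ivy 0, Sam 8, Farid 9, Ben 0, Emma 20, Hiro 8. Emma and Farid advance.
Runoff: Emma is ranked above Farid on 20 ballots, Farid above Emma on 25.

Farid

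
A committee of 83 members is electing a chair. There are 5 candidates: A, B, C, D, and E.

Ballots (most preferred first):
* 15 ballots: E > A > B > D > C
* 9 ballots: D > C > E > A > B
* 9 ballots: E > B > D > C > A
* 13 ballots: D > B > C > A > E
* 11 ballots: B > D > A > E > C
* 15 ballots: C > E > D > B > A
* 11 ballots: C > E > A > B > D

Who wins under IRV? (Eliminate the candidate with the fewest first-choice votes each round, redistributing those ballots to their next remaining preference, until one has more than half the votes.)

Round 1: A 0, B 11, C 26, D 22, E 24. A eliminated.
Round 2: B 11, C 26, D 22, E 24. B eliminated.
Round 3: C 26, D 33, E 24. E eliminated.
Round 4: C 26, D 57. D has a majority (≥42).

D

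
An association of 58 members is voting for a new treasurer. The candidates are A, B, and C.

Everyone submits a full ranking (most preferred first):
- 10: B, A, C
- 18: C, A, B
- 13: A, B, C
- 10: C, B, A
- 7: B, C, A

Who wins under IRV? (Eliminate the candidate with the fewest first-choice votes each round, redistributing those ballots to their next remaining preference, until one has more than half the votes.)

Round 1: A 13, B 17, C 28. A eliminated.
Round 2: B 30, C 28. B has a majority (≥30).

B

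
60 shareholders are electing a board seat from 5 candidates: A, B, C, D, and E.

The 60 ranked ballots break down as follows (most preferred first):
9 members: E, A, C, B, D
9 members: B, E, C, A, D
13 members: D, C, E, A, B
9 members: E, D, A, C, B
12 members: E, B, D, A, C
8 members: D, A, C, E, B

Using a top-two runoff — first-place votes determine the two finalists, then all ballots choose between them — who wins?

E

Round 1 first-place votes: A 0, B 9, C 0, D 21, E 30. E and D advance.
Runoff: E is ranked above D on 39 ballots, D above E on 21.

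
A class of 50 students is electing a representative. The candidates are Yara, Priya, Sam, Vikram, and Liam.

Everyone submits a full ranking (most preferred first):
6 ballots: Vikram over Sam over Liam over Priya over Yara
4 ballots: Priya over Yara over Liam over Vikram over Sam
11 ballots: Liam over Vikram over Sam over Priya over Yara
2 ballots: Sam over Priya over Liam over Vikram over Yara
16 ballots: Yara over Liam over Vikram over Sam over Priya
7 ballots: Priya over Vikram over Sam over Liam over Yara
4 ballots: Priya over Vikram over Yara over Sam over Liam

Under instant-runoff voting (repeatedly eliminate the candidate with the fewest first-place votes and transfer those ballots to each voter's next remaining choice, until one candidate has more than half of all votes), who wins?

Round 1: Yara 16, Priya 15, Sam 2, Vikram 6, Liam 11. Sam eliminated.
Round 2: Yara 16, Priya 17, Vikram 6, Liam 11. Vikram eliminated.
Round 3: Yara 16, Priya 17, Liam 17. Yara eliminated.
Round 4: Priya 17, Liam 33. Liam has a majority (≥26).

Liam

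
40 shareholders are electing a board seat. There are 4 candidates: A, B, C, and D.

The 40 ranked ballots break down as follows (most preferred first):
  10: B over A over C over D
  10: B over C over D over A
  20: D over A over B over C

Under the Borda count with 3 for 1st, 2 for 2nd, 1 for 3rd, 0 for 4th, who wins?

B

A: 10×2 + 10×0 + 20×2 = 60
B: 10×3 + 10×3 + 20×1 = 80
C: 10×1 + 10×2 + 20×0 = 30
D: 10×0 + 10×1 + 20×3 = 70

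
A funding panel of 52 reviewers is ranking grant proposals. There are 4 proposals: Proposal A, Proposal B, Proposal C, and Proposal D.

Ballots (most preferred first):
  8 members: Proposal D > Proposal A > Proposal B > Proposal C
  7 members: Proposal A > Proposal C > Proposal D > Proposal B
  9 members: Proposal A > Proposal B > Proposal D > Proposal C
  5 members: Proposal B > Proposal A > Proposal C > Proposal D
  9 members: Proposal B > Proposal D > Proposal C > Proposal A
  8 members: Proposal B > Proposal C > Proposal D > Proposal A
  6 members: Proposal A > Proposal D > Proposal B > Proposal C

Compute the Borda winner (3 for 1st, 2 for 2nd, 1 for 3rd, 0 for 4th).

Proposal B

Proposal A: 8×2 + 7×3 + 9×3 + 5×2 + 9×0 + 8×0 + 6×3 = 92
Proposal B: 8×1 + 7×0 + 9×2 + 5×3 + 9×3 + 8×3 + 6×1 = 98
Proposal C: 8×0 + 7×2 + 9×0 + 5×1 + 9×1 + 8×2 + 6×0 = 44
Proposal D: 8×3 + 7×1 + 9×1 + 5×0 + 9×2 + 8×1 + 6×2 = 78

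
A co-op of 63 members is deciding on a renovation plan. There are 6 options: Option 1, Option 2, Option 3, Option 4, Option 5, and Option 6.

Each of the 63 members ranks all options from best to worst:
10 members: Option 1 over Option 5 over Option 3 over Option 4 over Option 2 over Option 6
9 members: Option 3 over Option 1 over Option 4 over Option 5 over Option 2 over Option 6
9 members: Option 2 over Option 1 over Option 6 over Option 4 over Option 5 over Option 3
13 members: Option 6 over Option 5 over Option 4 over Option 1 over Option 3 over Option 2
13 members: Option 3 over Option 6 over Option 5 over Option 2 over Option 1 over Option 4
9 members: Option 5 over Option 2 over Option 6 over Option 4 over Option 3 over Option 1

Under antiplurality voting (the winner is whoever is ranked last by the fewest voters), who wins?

Option 5

Last-place votes: Option 1 9, Option 2 13, Option 3 9, Option 4 13, Option 5 0, Option 6 19.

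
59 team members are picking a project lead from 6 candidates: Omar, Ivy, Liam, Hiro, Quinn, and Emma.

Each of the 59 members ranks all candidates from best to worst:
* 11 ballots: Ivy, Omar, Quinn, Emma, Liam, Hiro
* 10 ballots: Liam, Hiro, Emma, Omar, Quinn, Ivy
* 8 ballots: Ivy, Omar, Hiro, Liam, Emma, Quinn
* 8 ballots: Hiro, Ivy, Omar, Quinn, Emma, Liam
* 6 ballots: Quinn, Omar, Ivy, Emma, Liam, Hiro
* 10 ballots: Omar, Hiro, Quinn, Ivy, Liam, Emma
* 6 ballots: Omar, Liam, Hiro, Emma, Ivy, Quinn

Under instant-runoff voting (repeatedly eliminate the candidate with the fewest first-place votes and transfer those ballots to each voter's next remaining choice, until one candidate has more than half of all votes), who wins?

Omar

Round 1: Omar 16, Ivy 19, Liam 10, Hiro 8, Quinn 6, Emma 0. Emma eliminated.
Round 2: Omar 16, Ivy 19, Liam 10, Hiro 8, Quinn 6. Quinn eliminated.
Round 3: Omar 22, Ivy 19, Liam 10, Hiro 8. Hiro eliminated.
Round 4: Omar 22, Ivy 27, Liam 10. Liam eliminated.
Round 5: Omar 32, Ivy 27. Omar has a majority (≥30).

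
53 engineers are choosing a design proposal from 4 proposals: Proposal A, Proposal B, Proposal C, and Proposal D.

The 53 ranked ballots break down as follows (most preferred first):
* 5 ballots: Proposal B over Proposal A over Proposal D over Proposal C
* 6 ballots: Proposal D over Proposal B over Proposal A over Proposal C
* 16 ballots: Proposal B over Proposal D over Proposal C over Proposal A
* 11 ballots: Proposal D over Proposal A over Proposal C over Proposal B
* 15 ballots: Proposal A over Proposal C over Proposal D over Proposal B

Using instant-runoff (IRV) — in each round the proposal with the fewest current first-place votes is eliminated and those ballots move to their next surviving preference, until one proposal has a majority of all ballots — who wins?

Proposal D

Round 1: Proposal A 15, Proposal B 21, Proposal C 0, Proposal D 17. Proposal C eliminated.
Round 2: Proposal A 15, Proposal B 21, Proposal D 17. Proposal A eliminated.
Round 3: Proposal B 21, Proposal D 32. Proposal D has a majority (≥27).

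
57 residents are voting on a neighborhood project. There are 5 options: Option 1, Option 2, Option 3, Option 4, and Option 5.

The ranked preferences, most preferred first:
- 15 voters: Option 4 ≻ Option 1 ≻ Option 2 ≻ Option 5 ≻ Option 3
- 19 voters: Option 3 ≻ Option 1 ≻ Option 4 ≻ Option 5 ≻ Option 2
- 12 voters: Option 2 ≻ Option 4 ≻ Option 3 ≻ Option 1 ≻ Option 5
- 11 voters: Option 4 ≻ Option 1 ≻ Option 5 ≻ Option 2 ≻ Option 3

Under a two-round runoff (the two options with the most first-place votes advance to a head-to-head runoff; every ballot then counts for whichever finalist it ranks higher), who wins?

Option 4

Round 1 first-place votes: Option 1 0, Option 2 12, Option 3 19, Option 4 26, Option 5 0. Option 4 and Option 3 advance.
Runoff: Option 4 is ranked above Option 3 on 38 ballots, Option 3 above Option 4 on 19.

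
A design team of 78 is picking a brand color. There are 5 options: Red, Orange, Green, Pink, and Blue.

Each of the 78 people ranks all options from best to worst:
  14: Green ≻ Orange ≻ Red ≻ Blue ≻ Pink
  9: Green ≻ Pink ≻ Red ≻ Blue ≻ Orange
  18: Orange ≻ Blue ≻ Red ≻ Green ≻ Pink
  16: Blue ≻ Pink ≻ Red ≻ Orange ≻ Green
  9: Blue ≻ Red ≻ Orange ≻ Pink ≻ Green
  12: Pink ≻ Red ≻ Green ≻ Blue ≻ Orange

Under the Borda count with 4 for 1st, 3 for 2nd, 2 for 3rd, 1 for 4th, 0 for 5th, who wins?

Blue

Red: 14×2 + 9×2 + 18×2 + 16×2 + 9×3 + 12×3 = 177
Orange: 14×3 + 9×0 + 18×4 + 16×1 + 9×2 + 12×0 = 148
Green: 14×4 + 9×4 + 18×1 + 16×0 + 9×0 + 12×2 = 134
Pink: 14×0 + 9×3 + 18×0 + 16×3 + 9×1 + 12×4 = 132
Blue: 14×1 + 9×1 + 18×3 + 16×4 + 9×4 + 12×1 = 189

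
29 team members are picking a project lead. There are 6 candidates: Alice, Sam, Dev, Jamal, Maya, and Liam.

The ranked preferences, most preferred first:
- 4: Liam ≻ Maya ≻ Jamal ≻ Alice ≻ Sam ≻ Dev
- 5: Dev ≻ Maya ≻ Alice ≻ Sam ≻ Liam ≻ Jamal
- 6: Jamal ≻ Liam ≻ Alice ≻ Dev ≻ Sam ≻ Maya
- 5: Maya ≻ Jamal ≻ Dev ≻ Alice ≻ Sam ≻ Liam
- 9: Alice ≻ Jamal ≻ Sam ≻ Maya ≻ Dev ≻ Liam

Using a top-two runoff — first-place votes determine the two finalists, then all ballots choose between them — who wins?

Round 1 first-place votes: Alice 9, Sam 0, Dev 5, Jamal 6, Maya 5, Liam 4. Alice and Jamal advance.
Runoff: Alice is ranked above Jamal on 14 ballots, Jamal above Alice on 15.

Jamal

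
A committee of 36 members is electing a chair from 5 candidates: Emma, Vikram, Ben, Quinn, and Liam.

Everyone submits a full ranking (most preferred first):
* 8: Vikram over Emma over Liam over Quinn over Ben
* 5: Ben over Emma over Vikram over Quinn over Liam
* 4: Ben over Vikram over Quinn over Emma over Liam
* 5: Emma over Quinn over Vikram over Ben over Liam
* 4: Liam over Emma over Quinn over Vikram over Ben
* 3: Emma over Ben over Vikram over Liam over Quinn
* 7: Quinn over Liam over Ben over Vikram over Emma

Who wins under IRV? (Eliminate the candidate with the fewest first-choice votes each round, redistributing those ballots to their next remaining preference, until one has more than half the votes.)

Emma

Round 1: Emma 8, Vikram 8, Ben 9, Quinn 7, Liam 4. Liam eliminated.
Round 2: Emma 12, Vikram 8, Ben 9, Quinn 7. Quinn eliminated.
Round 3: Emma 12, Vikram 8, Ben 16. Vikram eliminated.
Round 4: Emma 20, Ben 16. Emma has a majority (≥19).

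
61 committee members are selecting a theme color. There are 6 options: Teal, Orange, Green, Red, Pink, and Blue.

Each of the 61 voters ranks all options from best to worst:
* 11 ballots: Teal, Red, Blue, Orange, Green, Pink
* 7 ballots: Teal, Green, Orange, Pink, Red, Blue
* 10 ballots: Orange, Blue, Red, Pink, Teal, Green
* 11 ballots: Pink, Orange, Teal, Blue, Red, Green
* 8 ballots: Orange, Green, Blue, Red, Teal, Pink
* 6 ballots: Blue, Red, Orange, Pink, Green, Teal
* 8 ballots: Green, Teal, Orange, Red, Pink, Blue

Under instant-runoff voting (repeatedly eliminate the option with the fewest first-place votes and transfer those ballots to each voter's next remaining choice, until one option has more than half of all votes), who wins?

Round 1: Teal 18, Orange 18, Green 8, Red 0, Pink 11, Blue 6. Red eliminated.
Round 2: Teal 18, Orange 18, Green 8, Pink 11, Blue 6. Blue eliminated.
Round 3: Teal 18, Orange 24, Green 8, Pink 11. Green eliminated.
Round 4: Teal 26, Orange 24, Pink 11. Pink eliminated.
Round 5: Teal 26, Orange 35. Orange has a majority (≥31).

Orange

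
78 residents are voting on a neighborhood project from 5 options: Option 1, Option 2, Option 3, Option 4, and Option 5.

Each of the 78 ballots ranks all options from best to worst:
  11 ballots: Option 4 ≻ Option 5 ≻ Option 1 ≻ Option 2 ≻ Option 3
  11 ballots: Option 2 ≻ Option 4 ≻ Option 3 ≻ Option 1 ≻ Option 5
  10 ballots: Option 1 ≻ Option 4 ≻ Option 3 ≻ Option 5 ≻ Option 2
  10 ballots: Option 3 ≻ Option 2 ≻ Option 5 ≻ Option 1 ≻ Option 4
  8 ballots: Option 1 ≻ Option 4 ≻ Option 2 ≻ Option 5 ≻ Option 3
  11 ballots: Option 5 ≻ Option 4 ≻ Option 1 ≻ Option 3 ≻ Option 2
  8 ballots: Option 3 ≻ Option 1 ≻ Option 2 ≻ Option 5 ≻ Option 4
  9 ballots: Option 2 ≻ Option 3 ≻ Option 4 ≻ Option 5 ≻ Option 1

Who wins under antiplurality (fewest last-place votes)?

Last-place votes: Option 1 9, Option 2 21, Option 3 19, Option 4 18, Option 5 11.

Option 1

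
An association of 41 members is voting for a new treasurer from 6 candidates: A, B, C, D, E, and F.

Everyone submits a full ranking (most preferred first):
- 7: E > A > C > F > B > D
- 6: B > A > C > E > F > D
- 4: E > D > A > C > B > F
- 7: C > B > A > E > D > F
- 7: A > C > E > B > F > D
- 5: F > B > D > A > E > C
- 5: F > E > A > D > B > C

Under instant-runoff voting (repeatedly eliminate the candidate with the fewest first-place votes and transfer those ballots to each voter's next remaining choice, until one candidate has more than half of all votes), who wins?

A

Round 1: A 7, B 6, C 7, D 0, E 11, F 10. D eliminated.
Round 2: A 7, B 6, C 7, E 11, F 10. B eliminated.
Round 3: A 13, C 7, E 11, F 10. C eliminated.
Round 4: A 20, E 11, F 10. F eliminated.
Round 5: A 25, E 16. A has a majority (≥21).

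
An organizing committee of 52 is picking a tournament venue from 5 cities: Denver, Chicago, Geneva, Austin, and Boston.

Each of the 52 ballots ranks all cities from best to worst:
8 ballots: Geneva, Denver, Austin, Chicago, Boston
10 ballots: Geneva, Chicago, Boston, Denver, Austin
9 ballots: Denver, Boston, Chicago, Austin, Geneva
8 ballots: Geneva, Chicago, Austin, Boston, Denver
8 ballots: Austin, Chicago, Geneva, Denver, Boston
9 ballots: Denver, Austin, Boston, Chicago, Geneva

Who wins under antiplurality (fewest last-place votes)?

Last-place votes: Denver 8, Chicago 0, Geneva 18, Austin 10, Boston 16.

Chicago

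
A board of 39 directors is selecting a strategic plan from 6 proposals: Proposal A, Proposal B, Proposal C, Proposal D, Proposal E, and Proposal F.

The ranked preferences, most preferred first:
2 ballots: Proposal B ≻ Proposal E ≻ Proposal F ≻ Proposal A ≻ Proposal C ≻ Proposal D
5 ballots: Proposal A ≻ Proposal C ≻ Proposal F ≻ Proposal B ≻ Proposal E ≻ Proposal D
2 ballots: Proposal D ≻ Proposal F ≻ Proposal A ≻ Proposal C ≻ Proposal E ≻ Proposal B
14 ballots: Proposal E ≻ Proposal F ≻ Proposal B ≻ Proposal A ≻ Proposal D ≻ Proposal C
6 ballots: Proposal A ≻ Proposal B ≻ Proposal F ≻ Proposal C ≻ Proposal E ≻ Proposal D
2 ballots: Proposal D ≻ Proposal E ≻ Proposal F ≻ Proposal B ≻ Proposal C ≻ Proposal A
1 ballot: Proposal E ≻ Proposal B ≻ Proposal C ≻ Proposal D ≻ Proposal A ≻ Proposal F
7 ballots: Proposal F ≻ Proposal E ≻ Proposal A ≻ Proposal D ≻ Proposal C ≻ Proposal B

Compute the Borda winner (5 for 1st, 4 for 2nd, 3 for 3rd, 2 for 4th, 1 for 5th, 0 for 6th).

Proposal A: 2×2 + 5×5 + 2×3 + 14×2 + 6×5 + 2×0 + 1×1 + 7×3 = 115
Proposal B: 2×5 + 5×2 + 2×0 + 14×3 + 6×4 + 2×2 + 1×4 + 7×0 = 94
Proposal C: 2×1 + 5×4 + 2×2 + 14×0 + 6×2 + 2×1 + 1×3 + 7×1 = 50
Proposal D: 2×0 + 5×0 + 2×5 + 14×1 + 6×0 + 2×5 + 1×2 + 7×2 = 50
Proposal E: 2×4 + 5×1 + 2×1 + 14×5 + 6×1 + 2×4 + 1×5 + 7×4 = 132
Proposal F: 2×3 + 5×3 + 2×4 + 14×4 + 6×3 + 2×3 + 1×0 + 7×5 = 144

Proposal F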